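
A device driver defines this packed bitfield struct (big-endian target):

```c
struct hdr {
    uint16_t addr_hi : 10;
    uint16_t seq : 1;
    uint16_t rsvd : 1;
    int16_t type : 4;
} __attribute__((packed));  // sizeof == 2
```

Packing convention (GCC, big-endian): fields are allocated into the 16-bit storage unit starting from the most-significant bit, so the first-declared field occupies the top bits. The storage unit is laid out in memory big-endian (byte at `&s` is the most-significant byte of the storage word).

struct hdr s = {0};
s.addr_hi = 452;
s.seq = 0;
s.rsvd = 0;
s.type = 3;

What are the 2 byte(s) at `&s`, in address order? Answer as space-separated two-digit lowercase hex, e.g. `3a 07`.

[6+:10] addr_hi=452 & 0x3ff = 0x1c4; word=0x7100
[5+:1] seq=0 & 0x1 = 0x0; word=0x7100
[4+:1] rsvd=0 & 0x1 = 0x0; word=0x7100
[0+:4] type=3 & 0xf = 0x3; word=0x7103
word = 0x7103 → big-endian bytes:
  [0]=0x71  [1]=0x03

71 03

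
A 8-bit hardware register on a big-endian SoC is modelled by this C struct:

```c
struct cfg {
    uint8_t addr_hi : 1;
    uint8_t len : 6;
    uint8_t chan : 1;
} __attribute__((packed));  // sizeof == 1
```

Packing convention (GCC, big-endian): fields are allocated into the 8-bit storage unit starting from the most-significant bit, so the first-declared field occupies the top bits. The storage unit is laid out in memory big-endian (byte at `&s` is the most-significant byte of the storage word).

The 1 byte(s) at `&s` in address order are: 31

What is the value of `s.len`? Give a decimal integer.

[0]=0x31 (big-endian) → word 0x31
addr_hi:1 @ bit 7 → (0x31>>7)&0x1 = 0x0
len:6 @ bit 1 → (0x31>>1)&0x3f = 0x18  ←
chan:1 @ bit 0 → (0x31>>0)&0x1 = 0x1

24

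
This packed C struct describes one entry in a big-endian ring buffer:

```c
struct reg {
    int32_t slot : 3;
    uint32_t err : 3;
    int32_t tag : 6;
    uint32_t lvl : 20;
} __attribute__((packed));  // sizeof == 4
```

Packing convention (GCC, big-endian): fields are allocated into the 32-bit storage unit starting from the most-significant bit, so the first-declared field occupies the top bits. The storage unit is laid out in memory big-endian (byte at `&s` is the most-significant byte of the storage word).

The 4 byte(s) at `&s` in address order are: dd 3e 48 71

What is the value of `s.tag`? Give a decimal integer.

[0]=0xdd [1]=0x3e [2]=0x48 [3]=0x71 (big-endian) → word 0xdd3e4871
slot [29+:3] = (word>>29) & 0x7 = 6
err [26+:3] = (word>>26) & 0x7 = 7
tag [20+:6] = (word>>20) & 0x3f = 19  ←
lvl [0+:20] = (word>>0) & 0xfffff = 936049
tag signed 6b, MSB=0: value = 19

19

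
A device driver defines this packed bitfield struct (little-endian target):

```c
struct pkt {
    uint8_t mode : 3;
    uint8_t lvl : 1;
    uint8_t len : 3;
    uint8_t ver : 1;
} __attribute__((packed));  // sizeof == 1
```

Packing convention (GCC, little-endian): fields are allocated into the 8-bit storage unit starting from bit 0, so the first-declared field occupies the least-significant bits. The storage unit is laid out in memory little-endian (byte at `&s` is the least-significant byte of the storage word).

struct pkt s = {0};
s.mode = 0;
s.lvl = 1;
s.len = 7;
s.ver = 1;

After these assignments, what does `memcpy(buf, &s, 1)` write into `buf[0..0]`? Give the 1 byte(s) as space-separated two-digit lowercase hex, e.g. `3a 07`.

mode:3 = 0 → 0x0 << 0 → word 0x00
lvl:1 = 1 → 0x1 << 3 → word 0x08
len:3 = 7 → 0x7 << 4 → word 0x78
ver:1 = 1 → 0x1 << 7 → word 0xf8
word = 0xf8 → little-endian bytes:
  [0]=0xf8

f8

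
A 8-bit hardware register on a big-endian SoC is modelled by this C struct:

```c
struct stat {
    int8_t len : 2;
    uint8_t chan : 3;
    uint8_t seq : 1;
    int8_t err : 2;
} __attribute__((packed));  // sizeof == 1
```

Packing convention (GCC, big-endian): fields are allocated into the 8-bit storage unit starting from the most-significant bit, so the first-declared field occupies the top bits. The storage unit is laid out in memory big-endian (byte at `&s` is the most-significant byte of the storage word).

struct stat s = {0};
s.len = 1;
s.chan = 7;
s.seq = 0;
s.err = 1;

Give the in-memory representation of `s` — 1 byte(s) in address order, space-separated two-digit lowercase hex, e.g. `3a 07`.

len (2b) val=1 bits=0x1 at bit 6: 0x40
chan (3b) val=7 bits=0x7 at bit 3: 0x78
seq (1b) val=0 bits=0x0 at bit 2: 0x78
err (2b) val=1 bits=0x1 at bit 0: 0x79
word = 0x79 → big-endian bytes:
  [0]=0x79

79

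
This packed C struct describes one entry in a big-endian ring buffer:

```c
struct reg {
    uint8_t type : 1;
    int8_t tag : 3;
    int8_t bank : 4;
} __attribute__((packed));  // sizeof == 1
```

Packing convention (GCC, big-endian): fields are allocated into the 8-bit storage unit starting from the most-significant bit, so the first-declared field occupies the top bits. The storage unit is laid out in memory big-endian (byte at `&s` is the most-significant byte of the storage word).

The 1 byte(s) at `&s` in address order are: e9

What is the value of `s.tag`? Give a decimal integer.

-2

[0]=0xe9 (big-endian) → word 0xe9
type:1 @ bit 7 → (0xe9>>7)&0x1 = 0x1
tag:3 @ bit 4 → (0xe9>>4)&0x7 = 0x6  ←
bank:4 @ bit 0 → (0xe9>>0)&0xf = 0x9
tag signed 3b, MSB=1: 6 - 8 = -2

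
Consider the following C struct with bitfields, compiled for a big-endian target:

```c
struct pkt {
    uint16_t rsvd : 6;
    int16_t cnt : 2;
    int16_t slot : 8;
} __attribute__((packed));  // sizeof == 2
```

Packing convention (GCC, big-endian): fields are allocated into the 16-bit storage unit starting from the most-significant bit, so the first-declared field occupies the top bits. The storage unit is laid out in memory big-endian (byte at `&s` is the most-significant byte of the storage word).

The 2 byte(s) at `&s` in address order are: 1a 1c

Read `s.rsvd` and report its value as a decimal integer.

6

[0]=0x1a [1]=0x1c (big-endian) → word 0x1a1c
rsvd [10+:6] = (word>>10) & 0x3f = 6  ←
cnt [8+:2] = (word>>8) & 0x3 = 2
slot [0+:8] = (word>>0) & 0xff = 28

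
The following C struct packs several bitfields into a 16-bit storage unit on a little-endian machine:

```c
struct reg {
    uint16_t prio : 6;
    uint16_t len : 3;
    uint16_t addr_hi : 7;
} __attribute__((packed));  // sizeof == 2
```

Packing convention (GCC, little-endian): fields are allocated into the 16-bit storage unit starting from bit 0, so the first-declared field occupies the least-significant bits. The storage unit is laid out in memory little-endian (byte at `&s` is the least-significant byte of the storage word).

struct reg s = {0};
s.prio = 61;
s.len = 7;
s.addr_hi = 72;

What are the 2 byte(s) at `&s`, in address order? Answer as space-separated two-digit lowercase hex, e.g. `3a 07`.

fd 91

[0+:6] prio=61 & 0x3f = 0x3d; word=0x003d
[6+:3] len=7 & 0x7 = 0x7; word=0x01fd
[9+:7] addr_hi=72 & 0x7f = 0x48; word=0x91fd
word = 0x91fd → little-endian bytes:
  [0]=0xfd  [1]=0x91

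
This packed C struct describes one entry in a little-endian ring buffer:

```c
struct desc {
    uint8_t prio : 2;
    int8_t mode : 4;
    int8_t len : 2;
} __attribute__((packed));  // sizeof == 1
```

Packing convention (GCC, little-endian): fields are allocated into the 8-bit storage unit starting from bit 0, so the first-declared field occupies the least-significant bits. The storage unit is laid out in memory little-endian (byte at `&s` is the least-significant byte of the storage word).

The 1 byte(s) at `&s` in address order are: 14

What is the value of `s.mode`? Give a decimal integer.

[0]=0x14 (little-endian) → word 0x14
prio [0+:2] = (word>>0) & 0x3 = 0
mode [2+:4] = (word>>2) & 0xf = 5  ←
len [6+:2] = (word>>6) & 0x3 = 0
mode signed 4b, MSB=0: value = 5

5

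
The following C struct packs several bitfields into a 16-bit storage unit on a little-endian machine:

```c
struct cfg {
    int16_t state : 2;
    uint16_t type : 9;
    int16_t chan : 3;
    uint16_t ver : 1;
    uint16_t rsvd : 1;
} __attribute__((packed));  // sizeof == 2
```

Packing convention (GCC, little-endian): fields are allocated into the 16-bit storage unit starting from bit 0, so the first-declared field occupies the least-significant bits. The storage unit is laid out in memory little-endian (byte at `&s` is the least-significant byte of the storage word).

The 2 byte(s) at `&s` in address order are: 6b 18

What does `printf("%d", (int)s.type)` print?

[0]=0x6b [1]=0x18 (little-endian) → word 0x186b
state:2 @ bit 0 → (0x186b>>0)&0x3 = 0x3
type:9 @ bit 2 → (0x186b>>2)&0x1ff = 0x1a  ←
chan:3 @ bit 11 → (0x186b>>11)&0x7 = 0x3
ver:1 @ bit 14 → (0x186b>>14)&0x1 = 0x0
rsvd:1 @ bit 15 → (0x186b>>15)&0x1 = 0x0

26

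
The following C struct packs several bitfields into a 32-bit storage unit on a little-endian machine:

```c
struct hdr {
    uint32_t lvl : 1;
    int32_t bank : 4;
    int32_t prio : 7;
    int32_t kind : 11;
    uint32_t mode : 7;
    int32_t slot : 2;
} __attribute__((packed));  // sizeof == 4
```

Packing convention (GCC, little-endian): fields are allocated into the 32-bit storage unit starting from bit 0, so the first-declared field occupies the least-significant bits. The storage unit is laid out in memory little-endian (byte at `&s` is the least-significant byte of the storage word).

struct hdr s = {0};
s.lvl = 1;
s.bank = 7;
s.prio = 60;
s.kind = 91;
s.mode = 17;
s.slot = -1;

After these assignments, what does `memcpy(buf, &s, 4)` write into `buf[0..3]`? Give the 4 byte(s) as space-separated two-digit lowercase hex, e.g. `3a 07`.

8f b7 85 c8

[0+:1] lvl=1 & 0x1 = 0x1; word=0x00000001
[1+:4] bank=7 & 0xf = 0x7; word=0x0000000f
[5+:7] prio=60 & 0x7f = 0x3c; word=0x0000078f
[12+:11] kind=91 & 0x7ff = 0x5b; word=0x0005b78f
[23+:7] mode=17 & 0x7f = 0x11; word=0x0885b78f
[30+:2] slot=-1 & 0x3 = 0x3; word=0xc885b78f
word = 0xc885b78f → little-endian bytes:
  [0]=0x8f  [1]=0xb7  [2]=0x85  [3]=0xc8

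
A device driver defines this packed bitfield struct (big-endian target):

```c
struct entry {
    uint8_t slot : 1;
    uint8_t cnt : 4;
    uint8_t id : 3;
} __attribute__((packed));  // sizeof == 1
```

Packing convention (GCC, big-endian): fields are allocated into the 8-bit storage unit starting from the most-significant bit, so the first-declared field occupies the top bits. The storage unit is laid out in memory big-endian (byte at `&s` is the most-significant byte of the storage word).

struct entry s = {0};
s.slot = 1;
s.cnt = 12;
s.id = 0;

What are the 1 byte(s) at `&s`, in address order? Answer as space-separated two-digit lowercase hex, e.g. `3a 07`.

[7+:1] slot=1 & 0x1 = 0x1; word=0x80
[3+:4] cnt=12 & 0xf = 0xc; word=0xe0
[0+:3] id=0 & 0x7 = 0x0; word=0xe0
word = 0xe0 → big-endian bytes:
  [0]=0xe0

e0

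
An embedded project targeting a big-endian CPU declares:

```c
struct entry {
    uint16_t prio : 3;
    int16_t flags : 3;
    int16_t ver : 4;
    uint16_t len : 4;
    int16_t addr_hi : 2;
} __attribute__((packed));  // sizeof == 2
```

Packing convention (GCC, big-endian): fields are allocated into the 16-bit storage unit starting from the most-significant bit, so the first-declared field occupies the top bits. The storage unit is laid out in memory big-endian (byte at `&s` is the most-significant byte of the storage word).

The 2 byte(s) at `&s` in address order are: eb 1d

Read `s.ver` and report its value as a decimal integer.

-4

[0]=0xeb [1]=0x1d (big-endian) → word 0xeb1d
prio:3 @ bit 13 → (0xeb1d>>13)&0x7 = 0x7
flags:3 @ bit 10 → (0xeb1d>>10)&0x7 = 0x2
ver:4 @ bit 6 → (0xeb1d>>6)&0xf = 0xc  ←
len:4 @ bit 2 → (0xeb1d>>2)&0xf = 0x7
addr_hi:2 @ bit 0 → (0xeb1d>>0)&0x3 = 0x1
ver signed 4b, MSB=1: 12 - 16 = -4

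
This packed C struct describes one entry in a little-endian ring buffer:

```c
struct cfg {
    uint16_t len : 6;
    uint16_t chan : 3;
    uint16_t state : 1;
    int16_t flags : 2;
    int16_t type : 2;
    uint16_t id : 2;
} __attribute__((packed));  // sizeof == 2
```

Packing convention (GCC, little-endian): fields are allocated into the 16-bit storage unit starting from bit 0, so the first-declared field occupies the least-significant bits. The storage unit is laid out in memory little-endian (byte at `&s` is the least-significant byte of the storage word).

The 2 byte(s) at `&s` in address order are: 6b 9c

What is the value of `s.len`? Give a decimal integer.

[0]=0x6b [1]=0x9c (little-endian) → word 0x9c6b
len:6 @ bit 0 → (0x9c6b>>0)&0x3f = 0x2b  ←
chan:3 @ bit 6 → (0x9c6b>>6)&0x7 = 0x1
state:1 @ bit 9 → (0x9c6b>>9)&0x1 = 0x0
flags:2 @ bit 10 → (0x9c6b>>10)&0x3 = 0x3
type:2 @ bit 12 → (0x9c6b>>12)&0x3 = 0x1
id:2 @ bit 14 → (0x9c6b>>14)&0x3 = 0x2

43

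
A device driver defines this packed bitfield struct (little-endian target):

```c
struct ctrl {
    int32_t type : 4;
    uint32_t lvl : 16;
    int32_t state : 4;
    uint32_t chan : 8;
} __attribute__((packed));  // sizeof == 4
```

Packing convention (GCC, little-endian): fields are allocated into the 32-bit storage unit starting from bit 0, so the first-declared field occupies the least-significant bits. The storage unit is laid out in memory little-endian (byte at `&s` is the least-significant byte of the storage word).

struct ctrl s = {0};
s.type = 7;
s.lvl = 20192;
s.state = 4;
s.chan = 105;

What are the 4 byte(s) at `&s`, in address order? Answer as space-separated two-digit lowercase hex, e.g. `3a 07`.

07 ee 44 69

[0+:4] type=7 & 0xf = 0x7; word=0x00000007
[4+:16] lvl=20192 & 0xffff = 0x4ee0; word=0x0004ee07
[20+:4] state=4 & 0xf = 0x4; word=0x0044ee07
[24+:8] chan=105 & 0xff = 0x69; word=0x6944ee07
word = 0x6944ee07 → little-endian bytes:
  [0]=0x07  [1]=0xee  [2]=0x44  [3]=0x69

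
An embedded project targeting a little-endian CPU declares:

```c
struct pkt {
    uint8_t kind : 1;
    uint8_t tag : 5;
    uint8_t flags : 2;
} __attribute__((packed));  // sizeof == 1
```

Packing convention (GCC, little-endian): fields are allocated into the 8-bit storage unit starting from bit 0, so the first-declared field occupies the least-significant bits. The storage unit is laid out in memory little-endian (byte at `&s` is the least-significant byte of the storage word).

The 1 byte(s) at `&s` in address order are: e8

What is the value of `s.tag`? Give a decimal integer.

20

[0]=0xe8 (little-endian) → word 0xe8
kind [0+:1] = (word>>0) & 0x1 = 0
tag [1+:5] = (word>>1) & 0x1f = 20  ←
flags [6+:2] = (word>>6) & 0x3 = 3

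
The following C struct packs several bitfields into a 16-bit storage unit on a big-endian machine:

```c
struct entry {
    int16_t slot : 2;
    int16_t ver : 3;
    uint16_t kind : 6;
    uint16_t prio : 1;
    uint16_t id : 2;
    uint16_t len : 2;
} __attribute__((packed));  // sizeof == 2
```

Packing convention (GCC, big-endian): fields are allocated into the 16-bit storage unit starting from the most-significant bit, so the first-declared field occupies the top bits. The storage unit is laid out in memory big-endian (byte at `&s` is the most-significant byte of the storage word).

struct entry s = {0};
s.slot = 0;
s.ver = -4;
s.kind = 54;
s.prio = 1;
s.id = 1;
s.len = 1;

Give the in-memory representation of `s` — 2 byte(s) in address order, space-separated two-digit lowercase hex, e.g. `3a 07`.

26 d5

slot:2 = 0 → 0x0 << 14 → word 0x0000
ver:3 = -4 → 0x4 << 11 → word 0x2000
kind:6 = 54 → 0x36 << 5 → word 0x26c0
prio:1 = 1 → 0x1 << 4 → word 0x26d0
id:2 = 1 → 0x1 << 2 → word 0x26d4
len:2 = 1 → 0x1 << 0 → word 0x26d5
word = 0x26d5 → big-endian bytes:
  [0]=0x26  [1]=0xd5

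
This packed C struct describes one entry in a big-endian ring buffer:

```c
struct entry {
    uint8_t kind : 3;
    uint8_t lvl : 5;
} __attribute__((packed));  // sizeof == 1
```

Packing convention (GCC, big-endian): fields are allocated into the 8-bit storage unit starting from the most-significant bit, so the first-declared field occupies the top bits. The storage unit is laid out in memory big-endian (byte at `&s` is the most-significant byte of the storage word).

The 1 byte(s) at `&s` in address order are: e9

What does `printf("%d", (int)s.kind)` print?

7

[0]=0xe9 (big-endian) → word 0xe9
kind [5+:3] = (word>>5) & 0x7 = 7  ←
lvl [0+:5] = (word>>0) & 0x1f = 9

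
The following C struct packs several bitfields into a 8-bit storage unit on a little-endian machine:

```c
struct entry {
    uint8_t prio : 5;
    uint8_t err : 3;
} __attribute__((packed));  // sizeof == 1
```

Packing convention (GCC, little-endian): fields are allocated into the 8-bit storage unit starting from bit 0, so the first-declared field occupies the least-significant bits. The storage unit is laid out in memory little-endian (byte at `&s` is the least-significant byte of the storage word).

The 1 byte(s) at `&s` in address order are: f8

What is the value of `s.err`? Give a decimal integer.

[0]=0xf8 (little-endian) → word 0xf8
prio:5 @ bit 0 → (0xf8>>0)&0x1f = 0x18
err:3 @ bit 5 → (0xf8>>5)&0x7 = 0x7  ←

7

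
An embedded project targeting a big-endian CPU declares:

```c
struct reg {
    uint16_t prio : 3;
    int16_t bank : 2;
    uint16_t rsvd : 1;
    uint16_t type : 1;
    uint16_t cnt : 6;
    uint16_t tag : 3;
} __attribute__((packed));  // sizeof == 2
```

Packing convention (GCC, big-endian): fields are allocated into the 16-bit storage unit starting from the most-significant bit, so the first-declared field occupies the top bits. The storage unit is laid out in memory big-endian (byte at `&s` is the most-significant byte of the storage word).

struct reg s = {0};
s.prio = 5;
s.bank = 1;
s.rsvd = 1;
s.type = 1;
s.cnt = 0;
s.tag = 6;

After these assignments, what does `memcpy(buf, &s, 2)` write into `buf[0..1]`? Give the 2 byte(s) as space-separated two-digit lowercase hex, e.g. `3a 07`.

ae 06

prio (3b) val=5 bits=0x5 at bit 13: 0xa000
bank (2b) val=1 bits=0x1 at bit 11: 0xa800
rsvd (1b) val=1 bits=0x1 at bit 10: 0xac00
type (1b) val=1 bits=0x1 at bit 9: 0xae00
cnt (6b) val=0 bits=0x0 at bit 3: 0xae00
tag (3b) val=6 bits=0x6 at bit 0: 0xae06
word = 0xae06 → big-endian bytes:
  [0]=0xae  [1]=0x06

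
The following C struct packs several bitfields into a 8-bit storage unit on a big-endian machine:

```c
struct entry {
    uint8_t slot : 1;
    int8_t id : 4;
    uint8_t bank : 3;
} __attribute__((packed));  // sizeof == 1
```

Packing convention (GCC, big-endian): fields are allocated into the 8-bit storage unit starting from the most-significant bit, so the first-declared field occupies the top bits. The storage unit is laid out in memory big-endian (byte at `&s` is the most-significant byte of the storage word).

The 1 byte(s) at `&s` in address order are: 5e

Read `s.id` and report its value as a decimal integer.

-5

[0]=0x5e (big-endian) → word 0x5e
slot:1 @ bit 7 → (0x5e>>7)&0x1 = 0x0
id:4 @ bit 3 → (0x5e>>3)&0xf = 0xb  ←
bank:3 @ bit 0 → (0x5e>>0)&0x7 = 0x6
id signed 4b, MSB=1: 11 - 16 = -5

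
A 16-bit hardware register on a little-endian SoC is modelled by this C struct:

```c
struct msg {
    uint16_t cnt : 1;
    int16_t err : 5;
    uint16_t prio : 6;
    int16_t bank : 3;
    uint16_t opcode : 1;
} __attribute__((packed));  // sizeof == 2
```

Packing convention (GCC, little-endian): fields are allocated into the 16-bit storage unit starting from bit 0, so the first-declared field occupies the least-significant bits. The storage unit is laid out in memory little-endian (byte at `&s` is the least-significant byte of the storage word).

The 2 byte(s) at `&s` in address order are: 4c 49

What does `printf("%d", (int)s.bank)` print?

[0]=0x4c [1]=0x49 (little-endian) → word 0x494c
cnt [0+:1] = (word>>0) & 0x1 = 0
err [1+:5] = (word>>1) & 0x1f = 6
prio [6+:6] = (word>>6) & 0x3f = 37
bank [12+:3] = (word>>12) & 0x7 = 4  ←
opcode [15+:1] = (word>>15) & 0x1 = 0
bank signed 3b, MSB=1: 4 - 8 = -4

-4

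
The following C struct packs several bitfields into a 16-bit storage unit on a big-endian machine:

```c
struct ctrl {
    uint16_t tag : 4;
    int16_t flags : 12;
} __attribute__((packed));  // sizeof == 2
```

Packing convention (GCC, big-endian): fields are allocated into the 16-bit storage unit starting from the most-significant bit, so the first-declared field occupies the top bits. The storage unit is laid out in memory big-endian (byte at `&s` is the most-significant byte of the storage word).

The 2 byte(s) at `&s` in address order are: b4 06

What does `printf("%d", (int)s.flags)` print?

1030

[0]=0xb4 [1]=0x06 (big-endian) → word 0xb406
tag [12+:4] = (word>>12) & 0xf = 11
flags [0+:12] = (word>>0) & 0xfff = 1030  ←
flags signed 12b, MSB=0: value = 1030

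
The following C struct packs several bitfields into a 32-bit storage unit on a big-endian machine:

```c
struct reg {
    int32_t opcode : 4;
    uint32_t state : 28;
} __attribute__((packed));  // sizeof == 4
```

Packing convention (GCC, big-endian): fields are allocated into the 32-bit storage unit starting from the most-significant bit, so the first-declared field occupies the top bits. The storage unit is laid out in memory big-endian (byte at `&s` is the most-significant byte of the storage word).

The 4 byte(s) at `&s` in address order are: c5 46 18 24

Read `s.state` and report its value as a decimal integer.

88479780

[0]=0xc5 [1]=0x46 [2]=0x18 [3]=0x24 (big-endian) → word 0xc5461824
opcode [28+:4] = (word>>28) & 0xf = 12
state [0+:28] = (word>>0) & 0xfffffff = 88479780  ←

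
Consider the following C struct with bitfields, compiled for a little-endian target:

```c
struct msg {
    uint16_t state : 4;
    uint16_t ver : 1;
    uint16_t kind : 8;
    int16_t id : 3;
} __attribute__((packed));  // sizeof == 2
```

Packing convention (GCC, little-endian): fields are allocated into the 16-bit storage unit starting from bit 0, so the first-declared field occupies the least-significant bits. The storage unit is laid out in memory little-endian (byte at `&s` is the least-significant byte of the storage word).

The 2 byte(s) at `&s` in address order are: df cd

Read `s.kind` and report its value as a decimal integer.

110

[0]=0xdf [1]=0xcd (little-endian) → word 0xcddf
state [0+:4] = (word>>0) & 0xf = 15
ver [4+:1] = (word>>4) & 0x1 = 1
kind [5+:8] = (word>>5) & 0xff = 110  ←
id [13+:3] = (word>>13) & 0x7 = 6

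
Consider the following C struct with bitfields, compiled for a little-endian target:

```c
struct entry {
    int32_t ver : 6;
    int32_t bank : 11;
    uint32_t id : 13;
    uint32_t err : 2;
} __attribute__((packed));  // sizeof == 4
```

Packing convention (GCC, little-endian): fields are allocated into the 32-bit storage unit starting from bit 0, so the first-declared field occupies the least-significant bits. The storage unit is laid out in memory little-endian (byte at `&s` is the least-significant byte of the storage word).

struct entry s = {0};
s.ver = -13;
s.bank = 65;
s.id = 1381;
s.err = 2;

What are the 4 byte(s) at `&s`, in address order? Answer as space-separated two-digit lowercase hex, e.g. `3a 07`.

73 10 ca 8a

ver:6 = -13 → 0x33 << 0 → word 0x00000033
bank:11 = 65 → 0x41 << 6 → word 0x00001073
id:13 = 1381 → 0x565 << 17 → word 0x0aca1073
err:2 = 2 → 0x2 << 30 → word 0x8aca1073
word = 0x8aca1073 → little-endian bytes:
  [0]=0x73  [1]=0x10  [2]=0xca  [3]=0x8a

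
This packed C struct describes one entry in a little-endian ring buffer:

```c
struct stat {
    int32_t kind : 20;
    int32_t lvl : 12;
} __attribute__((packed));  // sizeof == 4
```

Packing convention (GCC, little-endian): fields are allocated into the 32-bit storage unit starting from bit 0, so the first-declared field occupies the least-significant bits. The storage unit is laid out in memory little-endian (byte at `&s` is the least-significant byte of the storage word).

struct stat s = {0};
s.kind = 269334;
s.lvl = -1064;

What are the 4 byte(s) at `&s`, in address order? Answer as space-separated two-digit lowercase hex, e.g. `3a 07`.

[0+:20] kind=269334 & 0xfffff = 0x41c16; word=0x00041c16
[20+:12] lvl=-1064 & 0xfff = 0xbd8; word=0xbd841c16
word = 0xbd841c16 → little-endian bytes:
  [0]=0x16  [1]=0x1c  [2]=0x84  [3]=0xbd

16 1c 84 bd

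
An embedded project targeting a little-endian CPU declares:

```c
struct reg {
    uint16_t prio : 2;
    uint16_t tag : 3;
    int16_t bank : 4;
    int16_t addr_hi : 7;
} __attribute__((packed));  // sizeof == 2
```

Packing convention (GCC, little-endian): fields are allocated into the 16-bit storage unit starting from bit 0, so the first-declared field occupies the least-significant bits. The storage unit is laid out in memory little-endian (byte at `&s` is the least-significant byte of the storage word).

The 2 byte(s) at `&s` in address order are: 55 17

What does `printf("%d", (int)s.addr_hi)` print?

[0]=0x55 [1]=0x17 (little-endian) → word 0x1755
prio [0+:2] = (word>>0) & 0x3 = 1
tag [2+:3] = (word>>2) & 0x7 = 5
bank [5+:4] = (word>>5) & 0xf = 10
addr_hi [9+:7] = (word>>9) & 0x7f = 11  ←
addr_hi signed 7b, MSB=0: value = 11

11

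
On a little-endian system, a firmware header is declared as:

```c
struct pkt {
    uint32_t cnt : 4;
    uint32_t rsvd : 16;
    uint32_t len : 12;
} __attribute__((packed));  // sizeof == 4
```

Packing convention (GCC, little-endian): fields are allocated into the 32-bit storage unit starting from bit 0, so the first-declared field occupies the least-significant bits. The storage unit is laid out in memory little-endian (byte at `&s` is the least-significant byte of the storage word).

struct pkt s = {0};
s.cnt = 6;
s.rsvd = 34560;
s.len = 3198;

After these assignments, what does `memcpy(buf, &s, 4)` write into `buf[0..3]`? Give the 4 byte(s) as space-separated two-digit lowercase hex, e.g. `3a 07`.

06 70 e8 c7

[0+:4] cnt=6 & 0xf = 0x6; word=0x00000006
[4+:16] rsvd=34560 & 0xffff = 0x8700; word=0x00087006
[20+:12] len=3198 & 0xfff = 0xc7e; word=0xc7e87006
word = 0xc7e87006 → little-endian bytes:
  [0]=0x06  [1]=0x70  [2]=0xe8  [3]=0xc7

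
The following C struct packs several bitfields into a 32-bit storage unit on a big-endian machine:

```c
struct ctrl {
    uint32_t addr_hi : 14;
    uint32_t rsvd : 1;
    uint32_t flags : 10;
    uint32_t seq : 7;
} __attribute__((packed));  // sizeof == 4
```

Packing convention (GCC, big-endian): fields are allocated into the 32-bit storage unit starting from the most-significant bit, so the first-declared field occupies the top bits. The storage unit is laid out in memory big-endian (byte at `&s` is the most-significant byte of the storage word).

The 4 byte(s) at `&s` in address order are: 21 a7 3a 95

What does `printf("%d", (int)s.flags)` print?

[0]=0x21 [1]=0xa7 [2]=0x3a [3]=0x95 (big-endian) → word 0x21a73a95
addr_hi:14 @ bit 18 → (0x21a73a95>>18)&0x3fff = 0x869
rsvd:1 @ bit 17 → (0x21a73a95>>17)&0x1 = 0x1
flags:10 @ bit 7 → (0x21a73a95>>7)&0x3ff = 0x275  ←
seq:7 @ bit 0 → (0x21a73a95>>0)&0x7f = 0x15

629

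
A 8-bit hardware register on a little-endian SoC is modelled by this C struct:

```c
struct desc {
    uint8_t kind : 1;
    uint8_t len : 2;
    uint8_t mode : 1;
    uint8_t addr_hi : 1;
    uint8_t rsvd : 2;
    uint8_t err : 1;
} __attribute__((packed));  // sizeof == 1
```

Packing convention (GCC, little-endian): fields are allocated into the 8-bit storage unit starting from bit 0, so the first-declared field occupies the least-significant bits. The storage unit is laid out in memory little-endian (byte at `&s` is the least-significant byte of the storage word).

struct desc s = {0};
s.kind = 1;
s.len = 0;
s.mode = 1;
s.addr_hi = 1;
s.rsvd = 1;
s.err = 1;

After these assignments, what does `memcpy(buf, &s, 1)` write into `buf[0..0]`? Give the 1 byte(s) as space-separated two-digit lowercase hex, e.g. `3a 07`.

[0+:1] kind=1 & 0x1 = 0x1; word=0x01
[1+:2] len=0 & 0x3 = 0x0; word=0x01
[3+:1] mode=1 & 0x1 = 0x1; word=0x09
[4+:1] addr_hi=1 & 0x1 = 0x1; word=0x19
[5+:2] rsvd=1 & 0x3 = 0x1; word=0x39
[7+:1] err=1 & 0x1 = 0x1; word=0xb9
word = 0xb9 → little-endian bytes:
  [0]=0xb9

b9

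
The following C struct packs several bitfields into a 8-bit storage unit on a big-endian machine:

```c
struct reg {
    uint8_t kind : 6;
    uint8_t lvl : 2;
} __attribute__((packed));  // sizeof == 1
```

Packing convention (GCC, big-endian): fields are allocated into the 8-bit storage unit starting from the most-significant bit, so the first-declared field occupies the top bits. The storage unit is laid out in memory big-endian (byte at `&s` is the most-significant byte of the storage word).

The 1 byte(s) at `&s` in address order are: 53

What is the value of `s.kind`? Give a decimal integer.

[0]=0x53 (big-endian) → word 0x53
kind:6 @ bit 2 → (0x53>>2)&0x3f = 0x14  ←
lvl:2 @ bit 0 → (0x53>>0)&0x3 = 0x3

20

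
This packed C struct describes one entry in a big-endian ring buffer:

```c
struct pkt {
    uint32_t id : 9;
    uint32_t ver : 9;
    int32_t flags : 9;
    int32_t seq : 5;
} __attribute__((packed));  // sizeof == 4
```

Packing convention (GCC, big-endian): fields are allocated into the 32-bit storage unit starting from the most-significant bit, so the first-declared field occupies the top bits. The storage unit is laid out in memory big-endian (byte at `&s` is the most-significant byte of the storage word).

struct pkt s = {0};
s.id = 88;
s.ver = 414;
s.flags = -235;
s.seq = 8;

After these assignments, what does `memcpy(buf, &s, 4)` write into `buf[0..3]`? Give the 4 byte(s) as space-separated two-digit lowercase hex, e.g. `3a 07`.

2c 67 a2 a8

id (9b) val=88 bits=0x58 at bit 23: 0x2c000000
ver (9b) val=414 bits=0x19e at bit 14: 0x2c678000
flags (9b) val=-235 bits=0x115 at bit 5: 0x2c67a2a0
seq (5b) val=8 bits=0x8 at bit 0: 0x2c67a2a8
word = 0x2c67a2a8 → big-endian bytes:
  [0]=0x2c  [1]=0x67  [2]=0xa2  [3]=0xa8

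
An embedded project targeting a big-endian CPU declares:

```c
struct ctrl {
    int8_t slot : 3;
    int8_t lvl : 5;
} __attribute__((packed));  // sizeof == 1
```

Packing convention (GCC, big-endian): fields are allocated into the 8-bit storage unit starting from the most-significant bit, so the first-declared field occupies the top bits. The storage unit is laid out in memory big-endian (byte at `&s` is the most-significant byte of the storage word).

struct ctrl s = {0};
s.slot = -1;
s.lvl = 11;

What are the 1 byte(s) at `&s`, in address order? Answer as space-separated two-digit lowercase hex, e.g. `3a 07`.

slot (3b) val=-1 bits=0x7 at bit 5: 0xe0
lvl (5b) val=11 bits=0xb at bit 0: 0xeb
word = 0xeb → big-endian bytes:
  [0]=0xeb

eb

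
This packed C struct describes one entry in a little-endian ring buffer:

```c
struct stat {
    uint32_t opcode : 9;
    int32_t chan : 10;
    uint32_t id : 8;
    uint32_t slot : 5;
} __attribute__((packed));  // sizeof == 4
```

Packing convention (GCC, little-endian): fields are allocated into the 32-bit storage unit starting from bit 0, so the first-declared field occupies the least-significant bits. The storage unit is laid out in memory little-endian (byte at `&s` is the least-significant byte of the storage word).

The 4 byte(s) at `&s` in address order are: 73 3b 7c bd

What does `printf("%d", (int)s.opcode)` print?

371

[0]=0x73 [1]=0x3b [2]=0x7c [3]=0xbd (little-endian) → word 0xbd7c3b73
opcode [0+:9] = (word>>0) & 0x1ff = 371  ←
chan [9+:10] = (word>>9) & 0x3ff = 541
id [19+:8] = (word>>19) & 0xff = 175
slot [27+:5] = (word>>27) & 0x1f = 23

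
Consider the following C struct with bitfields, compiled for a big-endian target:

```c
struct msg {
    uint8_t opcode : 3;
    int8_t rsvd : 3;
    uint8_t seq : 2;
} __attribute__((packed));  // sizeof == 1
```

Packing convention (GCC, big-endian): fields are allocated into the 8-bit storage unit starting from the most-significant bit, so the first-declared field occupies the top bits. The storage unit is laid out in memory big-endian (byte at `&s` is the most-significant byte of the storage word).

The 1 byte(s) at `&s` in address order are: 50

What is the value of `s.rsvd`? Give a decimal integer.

[0]=0x50 (big-endian) → word 0x50
opcode:3 @ bit 5 → (0x50>>5)&0x7 = 0x2
rsvd:3 @ bit 2 → (0x50>>2)&0x7 = 0x4  ←
seq:2 @ bit 0 → (0x50>>0)&0x3 = 0x0
rsvd signed 3b, MSB=1: 4 - 8 = -4

-4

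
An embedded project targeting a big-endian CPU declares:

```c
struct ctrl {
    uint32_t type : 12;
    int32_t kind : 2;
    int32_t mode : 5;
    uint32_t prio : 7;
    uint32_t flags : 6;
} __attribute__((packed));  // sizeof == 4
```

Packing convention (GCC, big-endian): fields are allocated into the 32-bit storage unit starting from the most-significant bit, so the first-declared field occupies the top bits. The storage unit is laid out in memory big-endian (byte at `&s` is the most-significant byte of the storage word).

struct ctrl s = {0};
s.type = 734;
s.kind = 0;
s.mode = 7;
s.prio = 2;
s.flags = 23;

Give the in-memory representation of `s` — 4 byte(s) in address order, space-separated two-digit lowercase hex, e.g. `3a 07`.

2d e0 e0 97

type (12b) val=734 bits=0x2de at bit 20: 0x2de00000
kind (2b) val=0 bits=0x0 at bit 18: 0x2de00000
mode (5b) val=7 bits=0x7 at bit 13: 0x2de0e000
prio (7b) val=2 bits=0x2 at bit 6: 0x2de0e080
flags (6b) val=23 bits=0x17 at bit 0: 0x2de0e097
word = 0x2de0e097 → big-endian bytes:
  [0]=0x2d  [1]=0xe0  [2]=0xe0  [3]=0x97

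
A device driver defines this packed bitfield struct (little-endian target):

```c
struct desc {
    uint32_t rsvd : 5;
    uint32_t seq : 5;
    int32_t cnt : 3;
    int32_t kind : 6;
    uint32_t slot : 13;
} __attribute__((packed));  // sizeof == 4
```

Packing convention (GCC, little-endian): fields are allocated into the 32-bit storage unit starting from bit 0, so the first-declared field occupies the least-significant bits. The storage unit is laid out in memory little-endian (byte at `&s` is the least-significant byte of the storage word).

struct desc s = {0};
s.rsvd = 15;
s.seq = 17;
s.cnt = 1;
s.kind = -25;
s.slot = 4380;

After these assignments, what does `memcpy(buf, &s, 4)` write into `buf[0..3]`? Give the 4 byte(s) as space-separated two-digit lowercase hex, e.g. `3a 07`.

rsvd (5b) val=15 bits=0xf at bit 0: 0x0000000f
seq (5b) val=17 bits=0x11 at bit 5: 0x0000022f
cnt (3b) val=1 bits=0x1 at bit 10: 0x0000062f
kind (6b) val=-25 bits=0x27 at bit 13: 0x0004e62f
slot (13b) val=4380 bits=0x111c at bit 19: 0x88e4e62f
word = 0x88e4e62f → little-endian bytes:
  [0]=0x2f  [1]=0xe6  [2]=0xe4  [3]=0x88

2f e6 e4 88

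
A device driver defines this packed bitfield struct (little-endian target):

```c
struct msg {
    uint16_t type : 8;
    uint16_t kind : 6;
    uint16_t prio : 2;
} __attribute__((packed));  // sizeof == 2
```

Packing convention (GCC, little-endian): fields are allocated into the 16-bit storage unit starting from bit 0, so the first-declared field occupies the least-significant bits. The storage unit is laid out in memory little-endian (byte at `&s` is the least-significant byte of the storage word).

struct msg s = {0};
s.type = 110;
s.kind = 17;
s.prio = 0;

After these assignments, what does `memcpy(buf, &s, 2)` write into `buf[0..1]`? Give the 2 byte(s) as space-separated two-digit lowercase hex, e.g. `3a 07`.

type (8b) val=110 bits=0x6e at bit 0: 0x006e
kind (6b) val=17 bits=0x11 at bit 8: 0x116e
prio (2b) val=0 bits=0x0 at bit 14: 0x116e
word = 0x116e → little-endian bytes:
  [0]=0x6e  [1]=0x11

6e 11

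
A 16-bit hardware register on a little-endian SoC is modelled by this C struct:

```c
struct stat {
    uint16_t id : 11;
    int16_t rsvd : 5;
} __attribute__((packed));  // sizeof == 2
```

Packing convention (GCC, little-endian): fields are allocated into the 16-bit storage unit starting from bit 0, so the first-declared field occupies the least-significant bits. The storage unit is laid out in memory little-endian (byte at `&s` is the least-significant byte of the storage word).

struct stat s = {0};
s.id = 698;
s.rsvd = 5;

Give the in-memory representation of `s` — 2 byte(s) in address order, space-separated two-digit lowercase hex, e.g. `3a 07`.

id:11 = 698 → 0x2ba << 0 → word 0x02ba
rsvd:5 = 5 → 0x5 << 11 → word 0x2aba
word = 0x2aba → little-endian bytes:
  [0]=0xba  [1]=0x2a

ba 2a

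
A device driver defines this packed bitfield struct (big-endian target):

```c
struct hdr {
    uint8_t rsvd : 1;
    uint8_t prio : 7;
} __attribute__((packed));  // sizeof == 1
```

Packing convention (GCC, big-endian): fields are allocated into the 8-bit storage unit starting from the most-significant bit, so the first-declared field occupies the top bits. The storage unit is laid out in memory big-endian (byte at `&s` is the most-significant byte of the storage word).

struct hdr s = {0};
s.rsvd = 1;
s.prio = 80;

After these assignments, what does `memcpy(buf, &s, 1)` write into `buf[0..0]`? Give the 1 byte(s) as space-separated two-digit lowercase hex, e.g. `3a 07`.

[7+:1] rsvd=1 & 0x1 = 0x1; word=0x80
[0+:7] prio=80 & 0x7f = 0x50; word=0xd0
word = 0xd0 → big-endian bytes:
  [0]=0xd0

d0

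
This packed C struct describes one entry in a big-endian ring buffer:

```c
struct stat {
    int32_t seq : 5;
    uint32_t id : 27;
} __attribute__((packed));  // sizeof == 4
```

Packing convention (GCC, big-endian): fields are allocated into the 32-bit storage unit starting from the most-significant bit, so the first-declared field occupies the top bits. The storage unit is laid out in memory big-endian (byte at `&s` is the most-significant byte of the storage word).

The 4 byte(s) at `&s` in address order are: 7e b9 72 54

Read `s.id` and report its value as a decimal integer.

[0]=0x7e [1]=0xb9 [2]=0x72 [3]=0x54 (big-endian) → word 0x7eb97254
seq [27+:5] = (word>>27) & 0x1f = 15
id [0+:27] = (word>>0) & 0x7ffffff = 112816724  ←

112816724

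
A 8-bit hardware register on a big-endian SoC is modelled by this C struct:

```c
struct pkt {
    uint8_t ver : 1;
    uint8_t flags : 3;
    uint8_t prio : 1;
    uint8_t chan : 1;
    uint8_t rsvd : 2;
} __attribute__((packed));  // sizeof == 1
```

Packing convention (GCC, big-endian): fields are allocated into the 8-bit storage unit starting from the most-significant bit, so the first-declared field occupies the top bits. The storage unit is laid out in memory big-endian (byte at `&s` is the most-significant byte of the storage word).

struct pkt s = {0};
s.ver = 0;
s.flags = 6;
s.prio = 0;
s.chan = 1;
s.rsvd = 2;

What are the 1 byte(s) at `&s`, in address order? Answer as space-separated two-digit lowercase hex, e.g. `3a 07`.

66

[7+:1] ver=0 & 0x1 = 0x0; word=0x00
[4+:3] flags=6 & 0x7 = 0x6; word=0x60
[3+:1] prio=0 & 0x1 = 0x0; word=0x60
[2+:1] chan=1 & 0x1 = 0x1; word=0x64
[0+:2] rsvd=2 & 0x3 = 0x2; word=0x66
word = 0x66 → big-endian bytes:
  [0]=0x66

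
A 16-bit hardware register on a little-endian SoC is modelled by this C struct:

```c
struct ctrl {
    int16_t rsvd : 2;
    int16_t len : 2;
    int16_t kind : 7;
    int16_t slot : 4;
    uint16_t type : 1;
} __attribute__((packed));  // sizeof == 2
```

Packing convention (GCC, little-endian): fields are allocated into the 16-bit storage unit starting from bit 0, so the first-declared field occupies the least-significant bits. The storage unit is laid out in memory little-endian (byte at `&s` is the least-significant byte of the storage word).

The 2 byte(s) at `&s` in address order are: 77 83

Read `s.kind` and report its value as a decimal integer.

55

[0]=0x77 [1]=0x83 (little-endian) → word 0x8377
rsvd [0+:2] = (word>>0) & 0x3 = 3
len [2+:2] = (word>>2) & 0x3 = 1
kind [4+:7] = (word>>4) & 0x7f = 55  ←
slot [11+:4] = (word>>11) & 0xf = 0
type [15+:1] = (word>>15) & 0x1 = 1
kind signed 7b, MSB=0: value = 55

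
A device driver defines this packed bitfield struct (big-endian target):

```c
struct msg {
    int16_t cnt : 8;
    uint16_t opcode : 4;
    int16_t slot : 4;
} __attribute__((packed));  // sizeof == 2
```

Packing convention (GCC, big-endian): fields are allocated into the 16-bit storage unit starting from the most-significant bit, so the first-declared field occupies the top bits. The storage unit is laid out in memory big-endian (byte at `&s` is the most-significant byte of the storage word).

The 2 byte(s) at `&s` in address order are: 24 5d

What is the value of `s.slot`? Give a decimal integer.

-3

[0]=0x24 [1]=0x5d (big-endian) → word 0x245d
cnt [8+:8] = (word>>8) & 0xff = 36
opcode [4+:4] = (word>>4) & 0xf = 5
slot [0+:4] = (word>>0) & 0xf = 13  ←
slot signed 4b, MSB=1: 13 - 16 = -3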